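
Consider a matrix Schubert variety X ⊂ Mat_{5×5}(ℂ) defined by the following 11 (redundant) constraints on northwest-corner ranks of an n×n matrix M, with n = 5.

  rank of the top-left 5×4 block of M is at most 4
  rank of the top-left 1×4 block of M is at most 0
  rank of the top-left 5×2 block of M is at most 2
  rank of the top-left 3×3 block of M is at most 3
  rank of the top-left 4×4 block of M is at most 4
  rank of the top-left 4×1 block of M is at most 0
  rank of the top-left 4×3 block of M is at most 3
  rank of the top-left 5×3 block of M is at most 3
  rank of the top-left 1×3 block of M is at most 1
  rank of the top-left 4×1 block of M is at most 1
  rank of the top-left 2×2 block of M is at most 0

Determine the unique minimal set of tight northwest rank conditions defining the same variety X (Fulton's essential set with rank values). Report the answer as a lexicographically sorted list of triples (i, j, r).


Rank table r_w(5×5) implied by the 11 constraints:

  i=1: 0  0  0  0  1
  i=2: 0  0  1  1  2
  i=3: 0  1  2  2  3
  i=4: 0  1  2  3  4
  i=5: 1  2  3  4  5

the unique w with this rank table is (5, 3, 2, 4, 1).

D(w) has 8 cells with 3 SE-corners; essential set:

[(1, 4, 0), (2, 2, 0), (4, 1, 0)]


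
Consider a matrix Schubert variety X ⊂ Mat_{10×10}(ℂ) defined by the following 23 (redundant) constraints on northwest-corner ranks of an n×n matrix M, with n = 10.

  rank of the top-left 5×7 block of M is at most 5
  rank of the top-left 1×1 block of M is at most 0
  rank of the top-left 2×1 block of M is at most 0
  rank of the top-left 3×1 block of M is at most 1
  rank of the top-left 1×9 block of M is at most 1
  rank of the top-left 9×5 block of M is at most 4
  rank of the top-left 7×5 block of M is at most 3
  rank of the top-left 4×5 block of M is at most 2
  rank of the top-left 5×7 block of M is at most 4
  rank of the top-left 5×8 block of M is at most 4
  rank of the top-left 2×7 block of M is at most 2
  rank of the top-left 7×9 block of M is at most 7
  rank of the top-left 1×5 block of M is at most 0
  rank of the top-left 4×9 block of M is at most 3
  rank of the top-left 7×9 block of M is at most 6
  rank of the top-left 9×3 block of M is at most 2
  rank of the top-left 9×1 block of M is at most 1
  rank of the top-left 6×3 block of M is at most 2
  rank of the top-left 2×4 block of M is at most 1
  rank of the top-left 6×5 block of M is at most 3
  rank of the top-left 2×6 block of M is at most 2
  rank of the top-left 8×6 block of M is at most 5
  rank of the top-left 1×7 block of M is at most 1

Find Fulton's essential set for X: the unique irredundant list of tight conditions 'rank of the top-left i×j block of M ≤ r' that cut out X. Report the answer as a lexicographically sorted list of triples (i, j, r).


Computing R[i][j] = min implied NW-rank bound (n=10, 23 conditions):

  i=1: 0 | 0 | 0 | 0 | 0 | 1 | 1 | 1 | 1 | 1
  i=2: 0 | 1 | 1 | 1 | 1 | 2 | 2 | 2 | 2 | 2
  i=3: 1 | 2 | 2 | 2 | 2 | 3 | 3 | 3 | 3 | 3
  i=4: 1 | 2 | 2 | 2 | 2 | 3 | 3 | 3 | 3 | 4
  i=5: 1 | 2 | 2 | 3 | 3 | 4 | 4 | 4 | 4 | 5
  i=6: 1 | 2 | 2 | 3 | 3 | 4 | 5 | 5 | 5 | 6
  i=7: 1 | 2 | 2 | 3 | 3 | 4 | 5 | 6 | 6 | 7
  i=8: 1 | 2 | 2 | 3 | 4 | 5 | 6 | 7 | 7 | 8
  i=9: 1 | 2 | 2 | 3 | 4 | 5 | 6 | 7 | 8 | 9
  i=10: 1 | 2 | 3 | 4 | 5 | 6 | 7 | 8 | 9 | 10

reading off 1-entries of Δ²R: w = (6, 2, 1, 10, 4, 7, 8, 5, 9, 3).

Rothe diagram D(w) (19 cells), 6 SE-corners (essential conditions):

[(1, 5, 0), (2, 1, 0), (4, 5, 2), (4, 9, 3), (7, 5, 3), (9, 3, 2)]


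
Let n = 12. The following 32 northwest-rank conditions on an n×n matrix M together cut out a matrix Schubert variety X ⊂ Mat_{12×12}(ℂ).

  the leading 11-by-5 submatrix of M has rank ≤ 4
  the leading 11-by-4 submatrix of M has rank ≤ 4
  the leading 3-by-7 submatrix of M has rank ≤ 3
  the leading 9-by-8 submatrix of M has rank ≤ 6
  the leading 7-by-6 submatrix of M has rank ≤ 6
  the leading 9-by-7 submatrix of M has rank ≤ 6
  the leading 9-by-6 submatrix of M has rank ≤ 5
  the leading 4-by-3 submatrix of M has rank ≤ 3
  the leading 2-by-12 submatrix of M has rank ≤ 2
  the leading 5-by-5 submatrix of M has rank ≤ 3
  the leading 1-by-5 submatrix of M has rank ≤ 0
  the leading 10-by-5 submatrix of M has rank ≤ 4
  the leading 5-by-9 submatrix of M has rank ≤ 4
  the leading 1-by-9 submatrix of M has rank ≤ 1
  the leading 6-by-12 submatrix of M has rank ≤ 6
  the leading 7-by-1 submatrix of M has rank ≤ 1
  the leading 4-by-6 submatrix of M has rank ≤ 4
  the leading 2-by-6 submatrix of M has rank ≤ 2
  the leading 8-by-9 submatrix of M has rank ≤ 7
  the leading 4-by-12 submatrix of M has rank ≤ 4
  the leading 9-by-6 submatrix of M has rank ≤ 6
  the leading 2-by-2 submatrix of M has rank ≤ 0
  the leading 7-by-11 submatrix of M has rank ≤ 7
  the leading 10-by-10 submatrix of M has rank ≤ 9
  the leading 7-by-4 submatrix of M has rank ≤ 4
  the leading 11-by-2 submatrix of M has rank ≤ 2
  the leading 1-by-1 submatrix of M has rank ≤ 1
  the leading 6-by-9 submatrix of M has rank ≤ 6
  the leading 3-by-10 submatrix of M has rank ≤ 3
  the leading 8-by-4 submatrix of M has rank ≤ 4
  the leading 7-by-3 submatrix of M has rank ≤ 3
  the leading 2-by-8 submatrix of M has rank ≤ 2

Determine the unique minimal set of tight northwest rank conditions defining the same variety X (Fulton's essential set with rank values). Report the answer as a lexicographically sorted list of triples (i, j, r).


Rank table r_w(12×12) implied by the 32 constraints:

  i=1: 0, 0, 0, 0, 0, 1, 1, 1, 1, 1, 1, 1
  i=2: 0, 0, 1, 1, 1, 2, 2, 2, 2, 2, 2, 2
  i=3: 1, 1, 2, 2, 2, 3, 3, 3, 3, 3, 3, 3
  i=4: 1, 2, 3, 3, 3, 4, 4, 4, 4, 4, 4, 4
  i=5: 1, 2, 3, 3, 3, 4, 4, 4, 4, 5, 5, 5
  i=6: 1, 2, 3, 4, 4, 5, 5, 5, 5, 6, 6, 6
  i=7: 1, 2, 3, 4, 4, 5, 6, 6, 6, 7, 7, 7
  i=8: 1, 2, 3, 4, 4, 5, 6, 6, 7, 8, 8, 8
  i=9: 1, 2, 3, 4, 4, 5, 6, 6, 7, 8, 9, 9
  i=10: 1, 2, 3, 4, 4, 5, 6, 7, 8, 9, 10, 10
  i=11: 1, 2, 3, 4, 4, 5, 6, 7, 8, 9, 10, 11
  i=12: 1, 2, 3, 4, 5, 6, 7, 8, 9, 10, 11, 12

so w = (6, 3, 1, 2, 10, 4, 7, 9, 11, 8, 12, 5).

Rothe diagram D(w) (19 cells), 6 SE-corners (essential conditions):

[(1, 5, 0), (2, 2, 0), (5, 5, 3), (5, 9, 4), (9, 8, 6), (11, 5, 4)]


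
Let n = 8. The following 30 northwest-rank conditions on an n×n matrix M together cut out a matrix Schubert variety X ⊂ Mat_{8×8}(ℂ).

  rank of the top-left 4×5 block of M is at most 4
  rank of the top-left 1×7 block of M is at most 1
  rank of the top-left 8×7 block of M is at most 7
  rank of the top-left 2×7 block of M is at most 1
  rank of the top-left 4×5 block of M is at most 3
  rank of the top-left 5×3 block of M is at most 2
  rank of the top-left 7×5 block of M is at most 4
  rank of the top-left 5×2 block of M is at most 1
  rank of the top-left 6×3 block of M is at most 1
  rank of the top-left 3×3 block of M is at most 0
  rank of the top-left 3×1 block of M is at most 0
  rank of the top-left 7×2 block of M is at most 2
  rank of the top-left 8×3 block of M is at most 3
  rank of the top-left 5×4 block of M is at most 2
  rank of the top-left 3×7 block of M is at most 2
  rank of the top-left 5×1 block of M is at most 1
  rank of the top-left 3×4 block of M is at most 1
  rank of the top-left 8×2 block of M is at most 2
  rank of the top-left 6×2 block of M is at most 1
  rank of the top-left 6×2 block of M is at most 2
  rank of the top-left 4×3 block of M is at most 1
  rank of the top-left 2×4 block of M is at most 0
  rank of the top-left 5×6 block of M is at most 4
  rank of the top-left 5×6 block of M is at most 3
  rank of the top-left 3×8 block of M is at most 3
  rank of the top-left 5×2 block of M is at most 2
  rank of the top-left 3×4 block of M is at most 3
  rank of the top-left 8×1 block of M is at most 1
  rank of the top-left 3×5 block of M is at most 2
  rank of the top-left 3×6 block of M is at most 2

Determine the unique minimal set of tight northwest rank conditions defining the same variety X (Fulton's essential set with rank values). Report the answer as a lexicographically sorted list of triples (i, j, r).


Reconstructing r_w from the 30 given conditions:

  0 0 0 0 1 1 1 1
  0 0 0 0 1 1 1 2
  0 0 0 1 2 2 2 3
  1 1 1 2 3 3 3 4
  1 1 1 2 3 3 4 5
  1 1 1 2 3 4 5 6
  1 2 2 3 4 5 6 7
  1 2 3 4 5 6 7 8

the unique w with this rank table is (5, 8, 4, 1, 7, 6, 2, 3).

ℓ(w)=18; the 5 essential cells (i,j,r):

[(2, 4, 0), (2, 7, 1), (3, 3, 0), (5, 6, 3), (6, 3, 1)]


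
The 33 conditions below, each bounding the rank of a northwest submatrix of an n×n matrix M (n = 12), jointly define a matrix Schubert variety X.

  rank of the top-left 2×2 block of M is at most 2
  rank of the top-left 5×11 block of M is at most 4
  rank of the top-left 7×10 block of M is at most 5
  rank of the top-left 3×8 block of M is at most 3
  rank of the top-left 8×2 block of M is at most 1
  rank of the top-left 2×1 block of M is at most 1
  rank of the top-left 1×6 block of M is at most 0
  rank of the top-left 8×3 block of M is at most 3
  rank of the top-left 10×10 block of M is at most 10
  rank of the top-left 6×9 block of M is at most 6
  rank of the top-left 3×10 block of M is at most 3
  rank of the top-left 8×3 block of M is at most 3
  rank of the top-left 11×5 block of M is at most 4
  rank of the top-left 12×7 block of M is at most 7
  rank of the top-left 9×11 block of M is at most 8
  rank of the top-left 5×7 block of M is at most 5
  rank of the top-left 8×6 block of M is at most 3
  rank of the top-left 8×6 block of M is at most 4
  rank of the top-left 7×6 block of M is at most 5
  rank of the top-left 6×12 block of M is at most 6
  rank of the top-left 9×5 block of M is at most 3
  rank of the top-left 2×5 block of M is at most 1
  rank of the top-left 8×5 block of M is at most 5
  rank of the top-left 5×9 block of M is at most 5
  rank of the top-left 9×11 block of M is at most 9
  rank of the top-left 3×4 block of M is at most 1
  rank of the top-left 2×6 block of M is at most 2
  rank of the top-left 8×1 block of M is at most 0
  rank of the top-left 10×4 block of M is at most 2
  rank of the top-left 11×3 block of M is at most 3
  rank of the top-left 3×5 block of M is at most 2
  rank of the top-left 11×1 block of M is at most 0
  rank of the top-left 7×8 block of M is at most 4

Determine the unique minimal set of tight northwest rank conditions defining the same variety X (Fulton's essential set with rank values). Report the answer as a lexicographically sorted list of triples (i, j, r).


Computing R[i][j] = min implied NW-rank bound (n=12, 33 conditions):

  0, 0, 0, 0, 0, 0, 1, 1, 1, 1, 1, 1
  0, 1, 1, 1, 1, 1, 2, 2, 2, 2, 2, 2
  0, 1, 1, 1, 2, 2, 3, 3, 3, 3, 3, 3
  0, 1, 2, 2, 3, 3, 4, 4, 4, 4, 4, 4
  0, 1, 2, 2, 3, 3, 4, 4, 4, 4, 4, 5
  0, 1, 2, 2, 3, 3, 4, 4, 5, 5, 5, 6
  0, 1, 2, 2, 3, 3, 4, 4, 5, 5, 6, 7
  0, 1, 2, 2, 3, 3, 4, 5, 6, 6, 7, 8
  0, 1, 2, 2, 3, 4, 5, 6, 7, 7, 8, 9
  0, 1, 2, 2, 3, 4, 5, 6, 7, 8, 9, 10
  0, 1, 2, 3, 4, 5, 6, 7, 8, 9, 10, 11
  1, 2, 3, 4, 5, 6, 7, 8, 9, 10, 11, 12

hence w(1..12) = (7, 2, 5, 3, 12, 9, 11, 8, 6, 10, 4, 1).

Fulton essential set (8 of the 35 Rothe cells):

[(1, 6, 0), (3, 4, 1), (5, 11, 4), (7, 8, 4), (7, 10, 5), (8, 6, 3), (10, 4, 2), (11, 1, 0)]


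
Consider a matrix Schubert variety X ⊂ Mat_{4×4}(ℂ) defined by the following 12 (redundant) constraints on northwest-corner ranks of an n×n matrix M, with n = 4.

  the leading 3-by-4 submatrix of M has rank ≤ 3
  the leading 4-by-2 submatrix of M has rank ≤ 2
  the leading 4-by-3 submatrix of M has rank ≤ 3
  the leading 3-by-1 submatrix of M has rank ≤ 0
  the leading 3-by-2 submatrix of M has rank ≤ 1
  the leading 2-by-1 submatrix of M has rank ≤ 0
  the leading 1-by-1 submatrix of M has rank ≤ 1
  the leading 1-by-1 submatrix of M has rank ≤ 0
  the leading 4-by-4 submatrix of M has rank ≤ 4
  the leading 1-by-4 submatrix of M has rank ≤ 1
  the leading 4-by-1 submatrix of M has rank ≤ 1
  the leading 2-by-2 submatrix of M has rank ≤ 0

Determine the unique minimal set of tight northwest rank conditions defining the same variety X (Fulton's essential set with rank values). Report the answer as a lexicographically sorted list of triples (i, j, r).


The tightest implied rank at each (i,j), from the 12 conditions:

  R[1]: 0 0 1 1
  R[2]: 0 0 1 2
  R[3]: 0 1 2 3
  R[4]: 1 2 3 4

so w = (3, 4, 2, 1).

|D(w)|=5, |Ess(w)|=2:

[(2, 2, 0), (3, 1, 0)]


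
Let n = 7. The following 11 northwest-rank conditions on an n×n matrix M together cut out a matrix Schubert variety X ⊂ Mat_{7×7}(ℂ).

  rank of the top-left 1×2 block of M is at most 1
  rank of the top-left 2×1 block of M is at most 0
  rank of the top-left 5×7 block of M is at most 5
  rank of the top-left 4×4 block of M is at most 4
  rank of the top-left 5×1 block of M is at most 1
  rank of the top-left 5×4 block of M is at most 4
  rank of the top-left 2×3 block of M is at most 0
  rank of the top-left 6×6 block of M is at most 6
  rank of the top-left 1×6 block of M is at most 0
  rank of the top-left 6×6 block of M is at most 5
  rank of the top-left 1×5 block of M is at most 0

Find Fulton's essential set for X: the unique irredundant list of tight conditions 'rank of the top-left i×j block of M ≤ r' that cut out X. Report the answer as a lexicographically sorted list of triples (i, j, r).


The tightest implied rank at each (i,j), from the 11 conditions:

  i=1: 0  0  0  0  0  0  1
  i=2: 0  0  0  1  1  1  2
  i=3: 1  1  1  2  2  2  3
  i=4: 1  2  2  3  3  3  4
  i=5: 1  2  3  4  4  4  5
  i=6: 1  2  3  4  5  5  6
  i=7: 1  2  3  4  5  6  7

so w = (7, 4, 1, 2, 3, 5, 6).

ℓ(w)=9; the 2 essential cells (i,j,r):

[(1, 6, 0), (2, 3, 0)]


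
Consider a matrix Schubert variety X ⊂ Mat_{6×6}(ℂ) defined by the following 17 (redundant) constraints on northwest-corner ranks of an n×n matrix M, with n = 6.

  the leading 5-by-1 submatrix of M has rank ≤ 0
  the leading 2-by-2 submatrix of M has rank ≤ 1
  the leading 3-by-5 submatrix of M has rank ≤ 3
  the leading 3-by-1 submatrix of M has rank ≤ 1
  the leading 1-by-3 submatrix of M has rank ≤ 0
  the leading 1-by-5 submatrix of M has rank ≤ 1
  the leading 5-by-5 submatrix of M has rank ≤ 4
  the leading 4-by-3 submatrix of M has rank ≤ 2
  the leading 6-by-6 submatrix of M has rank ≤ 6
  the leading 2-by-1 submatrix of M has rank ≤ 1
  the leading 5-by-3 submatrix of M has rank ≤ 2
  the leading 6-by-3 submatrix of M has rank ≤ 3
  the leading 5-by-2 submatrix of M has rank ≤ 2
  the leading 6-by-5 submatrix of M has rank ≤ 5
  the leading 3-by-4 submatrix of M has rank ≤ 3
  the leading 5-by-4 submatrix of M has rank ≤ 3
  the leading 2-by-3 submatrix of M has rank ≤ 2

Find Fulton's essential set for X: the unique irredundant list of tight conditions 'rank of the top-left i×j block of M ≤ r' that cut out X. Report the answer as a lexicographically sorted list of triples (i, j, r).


Recovering R(i,j) via the rank-extension bound from the 17 conditions:

  R[1]: 0 0 0 1 1 1
  R[2]: 0 1 1 2 2 2
  R[3]: 0 1 2 3 3 3
  R[4]: 0 1 2 3 4 4
  R[5]: 0 1 2 3 4 5
  R[6]: 1 2 3 4 5 6

second differences of R give the permutation w = (4, 2, 3, 5, 6, 1).

D(w) has 7 cells with 2 SE-corners; essential set:

[(1, 3, 0), (5, 1, 0)]


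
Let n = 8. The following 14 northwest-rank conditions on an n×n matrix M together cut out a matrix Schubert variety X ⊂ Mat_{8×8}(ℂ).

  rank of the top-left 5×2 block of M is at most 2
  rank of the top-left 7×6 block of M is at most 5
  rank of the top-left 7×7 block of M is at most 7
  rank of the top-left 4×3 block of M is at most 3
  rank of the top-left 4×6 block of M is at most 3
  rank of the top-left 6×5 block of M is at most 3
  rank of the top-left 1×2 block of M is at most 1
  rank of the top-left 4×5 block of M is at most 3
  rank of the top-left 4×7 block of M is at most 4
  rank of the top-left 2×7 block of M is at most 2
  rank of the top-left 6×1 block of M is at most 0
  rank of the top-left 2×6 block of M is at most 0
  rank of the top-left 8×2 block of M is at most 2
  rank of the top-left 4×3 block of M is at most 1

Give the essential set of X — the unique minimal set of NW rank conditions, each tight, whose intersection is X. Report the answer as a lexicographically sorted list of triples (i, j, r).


Rank table r_w(8×8) implied by the 14 constraints:

  row 1: 0 0 0 0 0 0 1 1
  row 2: 0 0 0 0 0 0 1 2
  row 3: 0 1 1 1 1 1 2 3
  row 4: 0 1 1 2 2 2 3 4
  row 5: 0 1 2 3 3 3 4 5
  row 6: 0 1 2 3 3 4 5 6
  row 7: 1 2 3 4 4 5 6 7
  row 8: 1 2 3 4 5 6 7 8

hence w(1..8) = (7, 8, 2, 4, 3, 6, 1, 5).

4 SE-corners of the 18-cell Rothe diagram give Ess(w):

[(2, 6, 0), (4, 3, 1), (6, 1, 0), (6, 5, 3)]


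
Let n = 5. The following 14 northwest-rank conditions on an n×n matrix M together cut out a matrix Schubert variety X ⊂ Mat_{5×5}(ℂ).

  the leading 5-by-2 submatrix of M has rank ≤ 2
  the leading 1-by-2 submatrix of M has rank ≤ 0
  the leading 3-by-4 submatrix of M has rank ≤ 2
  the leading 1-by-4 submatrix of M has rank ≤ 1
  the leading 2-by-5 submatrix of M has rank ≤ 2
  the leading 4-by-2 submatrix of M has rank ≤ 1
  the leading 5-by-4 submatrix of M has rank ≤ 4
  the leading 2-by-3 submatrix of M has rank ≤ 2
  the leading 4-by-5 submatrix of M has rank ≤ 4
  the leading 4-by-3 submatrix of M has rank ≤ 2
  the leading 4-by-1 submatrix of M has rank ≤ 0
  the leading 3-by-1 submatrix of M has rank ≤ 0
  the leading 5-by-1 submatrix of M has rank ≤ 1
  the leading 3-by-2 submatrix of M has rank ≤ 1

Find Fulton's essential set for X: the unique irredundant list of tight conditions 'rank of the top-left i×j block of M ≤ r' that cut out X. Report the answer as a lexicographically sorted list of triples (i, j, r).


Propagating the 14 rank bounds to every northwest block:

  R[1]: 0  0  1  1  1
  R[2]: 0  1  2  2  2
  R[3]: 0  1  2  2  3
  R[4]: 0  1  2  3  4
  R[5]: 1  2  3  4  5

hence w(1..5) = (3, 2, 5, 4, 1).

|D(w)|=6, |Ess(w)|=3:

[(1, 2, 0), (3, 4, 2), (4, 1, 0)]


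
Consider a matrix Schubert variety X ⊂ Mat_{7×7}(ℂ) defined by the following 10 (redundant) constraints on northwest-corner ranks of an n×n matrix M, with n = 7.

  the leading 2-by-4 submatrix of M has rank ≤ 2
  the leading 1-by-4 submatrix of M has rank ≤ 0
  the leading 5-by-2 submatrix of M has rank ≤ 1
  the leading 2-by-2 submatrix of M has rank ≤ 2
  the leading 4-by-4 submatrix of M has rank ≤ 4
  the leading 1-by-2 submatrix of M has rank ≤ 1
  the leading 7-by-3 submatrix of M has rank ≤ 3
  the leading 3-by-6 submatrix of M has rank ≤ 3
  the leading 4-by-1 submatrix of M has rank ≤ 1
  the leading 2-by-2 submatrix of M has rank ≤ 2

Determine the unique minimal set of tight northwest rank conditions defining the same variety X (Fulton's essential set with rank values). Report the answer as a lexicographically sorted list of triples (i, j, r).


Propagating the 10 rank bounds to every northwest block:

  row 1: 0 | 0 | 0 | 0 | 1 | 1 | 1
  row 2: 1 | 1 | 1 | 1 | 2 | 2 | 2
  row 3: 1 | 1 | 2 | 2 | 3 | 3 | 3
  row 4: 1 | 1 | 2 | 3 | 4 | 4 | 4
  row 5: 1 | 1 | 2 | 3 | 4 | 5 | 5
  row 6: 1 | 2 | 3 | 4 | 5 | 6 | 6
  row 7: 1 | 2 | 3 | 4 | 5 | 6 | 7

giving w = (5, 1, 3, 4, 6, 2, 7) via Δ²R.

ℓ(w)=7; the 2 essential cells (i,j,r):

[(1, 4, 0), (5, 2, 1)]


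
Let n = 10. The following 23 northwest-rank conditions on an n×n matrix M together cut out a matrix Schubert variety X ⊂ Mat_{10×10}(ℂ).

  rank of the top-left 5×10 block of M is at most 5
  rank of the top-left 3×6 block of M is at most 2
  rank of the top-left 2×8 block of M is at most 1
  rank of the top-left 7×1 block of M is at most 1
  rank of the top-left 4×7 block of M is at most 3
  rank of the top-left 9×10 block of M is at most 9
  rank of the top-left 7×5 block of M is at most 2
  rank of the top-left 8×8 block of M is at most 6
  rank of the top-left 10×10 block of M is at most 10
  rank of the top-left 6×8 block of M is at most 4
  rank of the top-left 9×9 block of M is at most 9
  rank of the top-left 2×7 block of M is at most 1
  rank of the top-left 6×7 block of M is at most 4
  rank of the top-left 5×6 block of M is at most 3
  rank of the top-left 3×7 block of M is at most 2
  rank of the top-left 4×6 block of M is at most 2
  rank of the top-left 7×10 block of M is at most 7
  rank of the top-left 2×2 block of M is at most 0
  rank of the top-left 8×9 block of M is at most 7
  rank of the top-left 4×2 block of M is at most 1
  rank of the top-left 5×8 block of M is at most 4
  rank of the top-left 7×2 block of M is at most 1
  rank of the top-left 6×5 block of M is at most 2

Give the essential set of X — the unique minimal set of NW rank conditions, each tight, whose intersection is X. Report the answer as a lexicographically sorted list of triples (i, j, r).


Reconstructing r_w from the 23 given conditions:

  row 1: 0 0 1 1 1 1 1 1 1 1
  row 2: 0 0 1 1 1 1 1 1 2 2
  row 3: 1 1 2 2 2 2 2 2 3 3
  row 4: 1 1 2 2 2 2 3 3 4 4
  row 5: 1 1 2 2 2 3 4 4 5 5
  row 6: 1 1 2 2 2 3 4 4 5 6
  row 7: 1 1 2 2 2 3 4 5 6 7
  row 8: 1 2 3 3 3 4 5 6 7 8
  row 9: 1 2 3 4 4 5 6 7 8 9
  row 10: 1 2 3 4 5 6 7 8 9 10

the unique w with this rank table is (3, 9, 1, 7, 6, 10, 8, 2, 4, 5).

Fulton essential set (6 of the 23 Rothe cells):

[(2, 2, 0), (2, 8, 1), (4, 6, 2), (6, 8, 4), (7, 2, 1), (7, 5, 2)]


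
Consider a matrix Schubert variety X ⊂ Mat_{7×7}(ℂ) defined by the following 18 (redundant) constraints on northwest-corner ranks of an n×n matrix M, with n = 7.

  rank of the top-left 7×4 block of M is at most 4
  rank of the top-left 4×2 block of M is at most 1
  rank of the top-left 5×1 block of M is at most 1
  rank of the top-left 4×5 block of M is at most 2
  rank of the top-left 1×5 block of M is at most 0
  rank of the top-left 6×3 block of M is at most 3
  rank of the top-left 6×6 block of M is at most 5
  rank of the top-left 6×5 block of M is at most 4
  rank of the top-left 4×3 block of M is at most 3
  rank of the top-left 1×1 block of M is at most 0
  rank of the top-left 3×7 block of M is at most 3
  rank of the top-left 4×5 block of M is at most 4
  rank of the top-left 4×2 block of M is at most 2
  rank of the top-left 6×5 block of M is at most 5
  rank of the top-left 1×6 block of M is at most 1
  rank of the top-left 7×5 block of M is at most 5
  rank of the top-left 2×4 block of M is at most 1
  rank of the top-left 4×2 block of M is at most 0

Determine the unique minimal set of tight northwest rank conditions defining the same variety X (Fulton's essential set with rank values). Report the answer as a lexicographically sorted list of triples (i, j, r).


Reconstructing r_w from the 18 given conditions:

  R[1]: 0, 0, 0, 0, 0, 1, 1
  R[2]: 0, 0, 1, 1, 1, 2, 2
  R[3]: 0, 0, 1, 2, 2, 3, 3
  R[4]: 0, 0, 1, 2, 2, 3, 4
  R[5]: 1, 1, 2, 3, 3, 4, 5
  R[6]: 1, 2, 3, 4, 4, 5, 6
  R[7]: 1, 2, 3, 4, 5, 6, 7

the unique w with this rank table is (6, 3, 4, 7, 1, 2, 5).

Fulton essential set (3 of the 12 Rothe cells):

[(1, 5, 0), (4, 2, 0), (4, 5, 2)]


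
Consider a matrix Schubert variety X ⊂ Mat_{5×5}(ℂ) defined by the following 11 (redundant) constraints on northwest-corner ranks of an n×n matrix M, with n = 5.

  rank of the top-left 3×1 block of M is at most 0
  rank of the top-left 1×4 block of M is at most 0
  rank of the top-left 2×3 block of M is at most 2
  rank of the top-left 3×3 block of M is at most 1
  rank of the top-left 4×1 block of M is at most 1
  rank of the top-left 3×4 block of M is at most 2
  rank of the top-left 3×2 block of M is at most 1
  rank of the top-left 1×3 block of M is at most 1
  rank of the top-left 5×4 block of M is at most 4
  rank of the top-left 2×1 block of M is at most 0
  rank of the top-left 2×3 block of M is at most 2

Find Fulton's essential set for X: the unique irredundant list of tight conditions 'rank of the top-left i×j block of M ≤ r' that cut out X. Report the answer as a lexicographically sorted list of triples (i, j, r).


Propagating the 11 rank bounds to every northwest block:

  row 1: 0 | 0 | 0 | 0 | 1
  row 2: 0 | 1 | 1 | 1 | 2
  row 3: 0 | 1 | 1 | 2 | 3
  row 4: 1 | 2 | 2 | 3 | 4
  row 5: 1 | 2 | 3 | 4 | 5

hence w(1..5) = (5, 2, 4, 1, 3).

D(w) has 7 cells with 3 SE-corners; essential set:

[(1, 4, 0), (3, 1, 0), (3, 3, 1)]


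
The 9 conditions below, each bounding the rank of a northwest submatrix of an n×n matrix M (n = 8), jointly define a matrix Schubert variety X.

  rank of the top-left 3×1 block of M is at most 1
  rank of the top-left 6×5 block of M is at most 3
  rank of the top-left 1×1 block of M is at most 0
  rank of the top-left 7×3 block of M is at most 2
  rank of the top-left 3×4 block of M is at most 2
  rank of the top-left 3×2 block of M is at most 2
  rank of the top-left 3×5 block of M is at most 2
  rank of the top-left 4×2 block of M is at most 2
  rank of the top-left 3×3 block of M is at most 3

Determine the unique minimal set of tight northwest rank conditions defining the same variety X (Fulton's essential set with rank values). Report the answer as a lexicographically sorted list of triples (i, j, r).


Recovering R(i,j) via the rank-extension bound from the 9 conditions:

  0 | 1 | 1 | 1 | 1 | 1 | 1 | 1
  1 | 2 | 2 | 2 | 2 | 2 | 2 | 2
  1 | 2 | 2 | 2 | 2 | 3 | 3 | 3
  1 | 2 | 2 | 3 | 3 | 4 | 4 | 4
  1 | 2 | 2 | 3 | 3 | 4 | 5 | 5
  1 | 2 | 2 | 3 | 3 | 4 | 5 | 6
  1 | 2 | 2 | 3 | 4 | 5 | 6 | 7
  1 | 2 | 3 | 4 | 5 | 6 | 7 | 8

reading off 1-entries of Δ²R: w = (2, 1, 6, 4, 7, 8, 5, 3).

Fulton essential set (4 of the 10 Rothe cells):

[(1, 1, 0), (3, 5, 2), (6, 5, 3), (7, 3, 2)]


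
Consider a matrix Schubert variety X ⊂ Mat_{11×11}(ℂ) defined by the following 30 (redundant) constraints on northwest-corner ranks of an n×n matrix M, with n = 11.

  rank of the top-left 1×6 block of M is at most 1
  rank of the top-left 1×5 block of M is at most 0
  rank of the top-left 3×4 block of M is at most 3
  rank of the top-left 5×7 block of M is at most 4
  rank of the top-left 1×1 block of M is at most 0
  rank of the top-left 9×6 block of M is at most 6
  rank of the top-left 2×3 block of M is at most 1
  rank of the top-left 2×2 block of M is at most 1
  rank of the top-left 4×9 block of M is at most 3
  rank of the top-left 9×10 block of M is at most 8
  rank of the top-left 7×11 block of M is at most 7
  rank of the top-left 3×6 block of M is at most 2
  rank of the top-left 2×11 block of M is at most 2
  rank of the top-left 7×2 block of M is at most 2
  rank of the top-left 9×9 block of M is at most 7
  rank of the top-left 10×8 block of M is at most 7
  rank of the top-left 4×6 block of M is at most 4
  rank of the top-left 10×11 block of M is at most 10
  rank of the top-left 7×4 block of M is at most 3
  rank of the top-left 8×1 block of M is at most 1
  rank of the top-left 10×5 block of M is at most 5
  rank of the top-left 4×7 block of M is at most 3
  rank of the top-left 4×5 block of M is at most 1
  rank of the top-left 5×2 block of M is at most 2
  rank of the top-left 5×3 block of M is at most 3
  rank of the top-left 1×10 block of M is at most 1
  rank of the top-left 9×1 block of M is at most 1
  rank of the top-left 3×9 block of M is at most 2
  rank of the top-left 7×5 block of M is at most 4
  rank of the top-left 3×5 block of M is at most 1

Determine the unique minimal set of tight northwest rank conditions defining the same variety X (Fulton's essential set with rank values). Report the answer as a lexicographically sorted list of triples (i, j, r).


Reconstructing r_w from the 30 given conditions:

  row 1: 0 | 0 | 0 | 0 | 0 | 1 | 1 | 1 | 1 | 1 | 1
  row 2: 1 | 1 | 1 | 1 | 1 | 2 | 2 | 2 | 2 | 2 | 2
  row 3: 1 | 1 | 1 | 1 | 1 | 2 | 2 | 2 | 2 | 3 | 3
  row 4: 1 | 1 | 1 | 1 | 1 | 2 | 3 | 3 | 3 | 4 | 4
  row 5: 1 | 2 | 2 | 2 | 2 | 3 | 4 | 4 | 4 | 5 | 5
  row 6: 1 | 2 | 3 | 3 | 3 | 4 | 5 | 5 | 5 | 6 | 6
  row 7: 1 | 2 | 3 | 3 | 4 | 5 | 6 | 6 | 6 | 7 | 7
  row 8: 1 | 2 | 3 | 4 | 5 | 6 | 7 | 7 | 7 | 8 | 8
  row 9: 1 | 2 | 3 | 4 | 5 | 6 | 7 | 7 | 7 | 8 | 9
  row 10: 1 | 2 | 3 | 4 | 5 | 6 | 7 | 7 | 8 | 9 | 10
  row 11: 1 | 2 | 3 | 4 | 5 | 6 | 7 | 8 | 9 | 10 | 11

hence w(1..11) = (6, 1, 10, 7, 2, 3, 5, 4, 11, 9, 8).

ℓ(w)=20; the 6 essential cells (i,j,r):

[(1, 5, 0), (3, 9, 2), (4, 5, 1), (7, 4, 3), (9, 9, 7), (10, 8, 7)]


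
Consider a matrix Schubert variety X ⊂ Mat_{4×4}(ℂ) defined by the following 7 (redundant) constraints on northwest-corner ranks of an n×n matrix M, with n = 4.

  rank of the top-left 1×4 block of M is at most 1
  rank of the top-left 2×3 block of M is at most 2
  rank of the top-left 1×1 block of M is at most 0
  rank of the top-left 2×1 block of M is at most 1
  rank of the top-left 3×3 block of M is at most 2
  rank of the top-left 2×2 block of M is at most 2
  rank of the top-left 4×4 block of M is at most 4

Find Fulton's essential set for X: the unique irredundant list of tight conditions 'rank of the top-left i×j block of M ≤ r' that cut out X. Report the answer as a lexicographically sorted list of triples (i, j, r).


Reconstructing r_w from the 7 given conditions:

  R[1]: 0 | 1 | 1 | 1
  R[2]: 1 | 2 | 2 | 2
  R[3]: 1 | 2 | 2 | 3
  R[4]: 1 | 2 | 3 | 4

hence w(1..4) = (2, 1, 4, 3).

ℓ(w)=2; the 2 essential cells (i,j,r):

[(1, 1, 0), (3, 3, 2)]


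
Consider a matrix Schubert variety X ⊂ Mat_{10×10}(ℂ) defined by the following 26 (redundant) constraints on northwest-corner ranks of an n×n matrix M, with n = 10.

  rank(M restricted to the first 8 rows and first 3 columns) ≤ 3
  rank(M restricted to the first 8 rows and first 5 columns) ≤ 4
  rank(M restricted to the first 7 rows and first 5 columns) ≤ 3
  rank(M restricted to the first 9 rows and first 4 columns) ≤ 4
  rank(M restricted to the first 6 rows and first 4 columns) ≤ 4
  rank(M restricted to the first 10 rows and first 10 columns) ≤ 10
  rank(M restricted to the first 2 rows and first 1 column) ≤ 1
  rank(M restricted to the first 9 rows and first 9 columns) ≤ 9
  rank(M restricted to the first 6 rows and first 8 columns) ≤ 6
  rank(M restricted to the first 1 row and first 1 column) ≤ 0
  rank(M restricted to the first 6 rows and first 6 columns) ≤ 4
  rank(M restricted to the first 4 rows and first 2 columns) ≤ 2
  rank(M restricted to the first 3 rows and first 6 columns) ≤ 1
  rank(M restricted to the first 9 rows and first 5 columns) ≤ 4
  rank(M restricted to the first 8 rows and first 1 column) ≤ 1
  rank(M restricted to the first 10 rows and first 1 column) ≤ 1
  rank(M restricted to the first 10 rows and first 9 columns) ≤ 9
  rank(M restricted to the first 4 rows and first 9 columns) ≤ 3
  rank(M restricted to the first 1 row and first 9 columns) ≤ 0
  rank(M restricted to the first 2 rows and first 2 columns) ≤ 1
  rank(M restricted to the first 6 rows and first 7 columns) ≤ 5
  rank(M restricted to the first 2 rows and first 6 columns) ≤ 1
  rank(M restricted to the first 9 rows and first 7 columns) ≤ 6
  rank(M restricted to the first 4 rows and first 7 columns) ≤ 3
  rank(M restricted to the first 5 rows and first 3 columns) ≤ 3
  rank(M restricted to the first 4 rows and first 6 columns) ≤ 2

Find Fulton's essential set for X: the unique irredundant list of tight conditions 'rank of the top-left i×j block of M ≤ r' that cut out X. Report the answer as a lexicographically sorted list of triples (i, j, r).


Recovering R(i,j) via the rank-extension bound from the 26 conditions:

  i=1: 0 0 0 0 0 0 0 0 0 1
  i=2: 1 1 1 1 1 1 1 1 1 2
  i=3: 1 1 1 1 1 1 2 2 2 3
  i=4: 1 2 2 2 2 2 3 3 3 4
  i=5: 1 2 3 3 3 3 4 4 4 5
  i=6: 1 2 3 3 3 4 5 5 5 6
  i=7: 1 2 3 3 3 4 5 6 6 7
  i=8: 1 2 3 4 4 5 6 7 7 8
  i=9: 1 2 3 4 4 5 6 7 8 9
  i=10: 1 2 3 4 5 6 7 8 9 10

hence w(1..10) = (10, 1, 7, 2, 3, 6, 8, 4, 9, 5).

Fulton essential set (4 of the 19 Rothe cells):

[(1, 9, 0), (3, 6, 1), (7, 5, 3), (9, 5, 4)]


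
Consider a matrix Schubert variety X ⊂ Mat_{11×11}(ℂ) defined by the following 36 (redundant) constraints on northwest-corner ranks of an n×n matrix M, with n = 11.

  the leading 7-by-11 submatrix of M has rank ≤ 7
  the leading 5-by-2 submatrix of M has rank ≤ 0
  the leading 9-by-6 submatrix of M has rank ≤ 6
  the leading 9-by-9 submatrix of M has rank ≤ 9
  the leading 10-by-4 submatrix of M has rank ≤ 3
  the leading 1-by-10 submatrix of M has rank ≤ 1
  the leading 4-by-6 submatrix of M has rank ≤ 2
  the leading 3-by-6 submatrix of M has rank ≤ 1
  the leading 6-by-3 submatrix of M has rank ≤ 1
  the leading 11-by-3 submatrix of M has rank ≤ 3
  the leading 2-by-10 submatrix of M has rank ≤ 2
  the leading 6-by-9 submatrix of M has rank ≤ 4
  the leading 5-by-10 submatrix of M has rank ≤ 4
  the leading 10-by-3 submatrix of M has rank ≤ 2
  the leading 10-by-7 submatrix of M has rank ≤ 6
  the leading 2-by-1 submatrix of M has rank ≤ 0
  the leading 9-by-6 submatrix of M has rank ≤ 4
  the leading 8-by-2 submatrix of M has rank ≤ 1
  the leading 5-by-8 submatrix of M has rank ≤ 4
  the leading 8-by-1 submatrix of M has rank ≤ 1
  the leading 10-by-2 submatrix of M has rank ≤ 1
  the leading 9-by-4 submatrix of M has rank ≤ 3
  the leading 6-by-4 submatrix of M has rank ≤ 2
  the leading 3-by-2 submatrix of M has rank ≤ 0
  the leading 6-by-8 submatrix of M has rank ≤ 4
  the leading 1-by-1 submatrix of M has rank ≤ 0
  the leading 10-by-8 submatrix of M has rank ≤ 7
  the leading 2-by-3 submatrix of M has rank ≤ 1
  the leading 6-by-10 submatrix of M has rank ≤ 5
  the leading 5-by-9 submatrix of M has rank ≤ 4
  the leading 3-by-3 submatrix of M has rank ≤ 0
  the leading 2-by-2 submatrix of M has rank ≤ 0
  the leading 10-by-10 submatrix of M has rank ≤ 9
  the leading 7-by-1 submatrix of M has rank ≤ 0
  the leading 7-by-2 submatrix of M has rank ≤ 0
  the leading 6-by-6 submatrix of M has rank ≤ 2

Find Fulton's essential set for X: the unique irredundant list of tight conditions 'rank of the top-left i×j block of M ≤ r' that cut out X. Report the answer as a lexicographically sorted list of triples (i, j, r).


Rank table r_w(11×11) implied by the 36 constraints:

  0, 0, 0, 1, 1, 1, 1, 1, 1, 1, 1
  0, 0, 0, 1, 1, 1, 2, 2, 2, 2, 2
  0, 0, 0, 1, 1, 1, 2, 3, 3, 3, 3
  0, 0, 1, 2, 2, 2, 3, 4, 4, 4, 4
  0, 0, 1, 2, 2, 2, 3, 4, 4, 4, 5
  0, 0, 1, 2, 2, 2, 3, 4, 4, 5, 6
  0, 0, 1, 2, 3, 3, 4, 5, 5, 6, 7
  1, 1, 2, 3, 4, 4, 5, 6, 6, 7, 8
  1, 1, 2, 3, 4, 4, 5, 6, 7, 8, 9
  1, 1, 2, 3, 4, 5, 6, 7, 8, 9, 10
  1, 2, 3, 4, 5, 6, 7, 8, 9, 10, 11

second differences of R give the permutation w = (4, 7, 8, 3, 11, 10, 5, 1, 9, 6, 2).

ℓ(w)=31; the 8 essential cells (i,j,r):

[(3, 3, 0), (3, 6, 1), (5, 10, 4), (6, 6, 2), (6, 9, 4), (7, 2, 0), (9, 6, 4), (10, 2, 1)]


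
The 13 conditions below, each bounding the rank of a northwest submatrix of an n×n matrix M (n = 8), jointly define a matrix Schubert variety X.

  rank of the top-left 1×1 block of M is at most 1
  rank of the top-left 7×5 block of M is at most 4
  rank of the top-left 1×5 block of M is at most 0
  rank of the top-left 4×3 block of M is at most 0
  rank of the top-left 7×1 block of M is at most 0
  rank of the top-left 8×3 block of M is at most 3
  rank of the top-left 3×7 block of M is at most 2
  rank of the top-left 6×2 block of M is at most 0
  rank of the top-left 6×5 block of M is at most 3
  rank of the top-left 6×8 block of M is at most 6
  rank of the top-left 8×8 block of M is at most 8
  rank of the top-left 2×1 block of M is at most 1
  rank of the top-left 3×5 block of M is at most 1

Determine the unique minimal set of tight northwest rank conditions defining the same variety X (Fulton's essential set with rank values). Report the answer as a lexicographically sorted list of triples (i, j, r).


Computing R[i][j] = min implied NW-rank bound (n=8, 13 conditions):

  i=1: 0 0 0 0 0 1 1 1
  i=2: 0 0 0 1 1 2 2 2
  i=3: 0 0 0 1 1 2 2 3
  i=4: 0 0 0 1 2 3 3 4
  i=5: 0 0 1 2 3 4 4 5
  i=6: 0 0 1 2 3 4 5 6
  i=7: 0 1 2 3 4 5 6 7
  i=8: 1 2 3 4 5 6 7 8

giving w = (6, 4, 8, 5, 3, 7, 2, 1) via Δ²R.

Fulton essential set (6 of the 21 Rothe cells):

[(1, 5, 0), (3, 5, 1), (3, 7, 2), (4, 3, 0), (6, 2, 0), (7, 1, 0)]


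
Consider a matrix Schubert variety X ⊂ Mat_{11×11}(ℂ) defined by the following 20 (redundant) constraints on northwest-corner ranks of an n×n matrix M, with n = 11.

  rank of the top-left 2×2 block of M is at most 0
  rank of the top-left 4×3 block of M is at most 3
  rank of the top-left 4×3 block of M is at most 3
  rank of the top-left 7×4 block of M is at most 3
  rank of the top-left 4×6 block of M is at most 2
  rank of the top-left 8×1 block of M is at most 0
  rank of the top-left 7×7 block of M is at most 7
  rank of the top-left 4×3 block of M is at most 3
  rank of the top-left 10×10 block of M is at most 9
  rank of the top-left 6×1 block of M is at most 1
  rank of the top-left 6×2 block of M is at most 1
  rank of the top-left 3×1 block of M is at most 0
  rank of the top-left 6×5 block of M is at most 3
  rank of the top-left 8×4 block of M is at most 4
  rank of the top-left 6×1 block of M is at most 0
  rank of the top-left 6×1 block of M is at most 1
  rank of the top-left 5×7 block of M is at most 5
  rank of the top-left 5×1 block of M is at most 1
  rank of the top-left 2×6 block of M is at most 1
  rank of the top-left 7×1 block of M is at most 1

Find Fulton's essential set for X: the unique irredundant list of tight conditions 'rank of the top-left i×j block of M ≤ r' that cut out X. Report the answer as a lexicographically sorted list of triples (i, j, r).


Rank table r_w(11×11) implied by the 20 constraints:

  0  0  1  1  1  1  1  1  1  1  1
  0  0  1  1  1  1  2  2  2  2  2
  0  1  2  2  2  2  3  3  3  3  3
  0  1  2  2  2  2  3  4  4  4  4
  0  1  2  3  3  3  4  5  5  5  5
  0  1  2  3  3  4  5  6  6  6  6
  0  1  2  3  4  5  6  7  7  7  7
  0  1  2  3  4  5  6  7  8  8  8
  1  2  3  4  5  6  7  8  9  9  9
  1  2  3  4  5  6  7  8  9  9  10
  1  2  3  4  5  6  7  8  9  10  11

reading off 1-entries of Δ²R: w = (3, 7, 2, 8, 4, 6, 5, 9, 1, 11, 10).

6 SE-corners of the 18-cell Rothe diagram give Ess(w):

[(2, 2, 0), (2, 6, 1), (4, 6, 2), (6, 5, 3), (8, 1, 0), (10, 10, 9)]


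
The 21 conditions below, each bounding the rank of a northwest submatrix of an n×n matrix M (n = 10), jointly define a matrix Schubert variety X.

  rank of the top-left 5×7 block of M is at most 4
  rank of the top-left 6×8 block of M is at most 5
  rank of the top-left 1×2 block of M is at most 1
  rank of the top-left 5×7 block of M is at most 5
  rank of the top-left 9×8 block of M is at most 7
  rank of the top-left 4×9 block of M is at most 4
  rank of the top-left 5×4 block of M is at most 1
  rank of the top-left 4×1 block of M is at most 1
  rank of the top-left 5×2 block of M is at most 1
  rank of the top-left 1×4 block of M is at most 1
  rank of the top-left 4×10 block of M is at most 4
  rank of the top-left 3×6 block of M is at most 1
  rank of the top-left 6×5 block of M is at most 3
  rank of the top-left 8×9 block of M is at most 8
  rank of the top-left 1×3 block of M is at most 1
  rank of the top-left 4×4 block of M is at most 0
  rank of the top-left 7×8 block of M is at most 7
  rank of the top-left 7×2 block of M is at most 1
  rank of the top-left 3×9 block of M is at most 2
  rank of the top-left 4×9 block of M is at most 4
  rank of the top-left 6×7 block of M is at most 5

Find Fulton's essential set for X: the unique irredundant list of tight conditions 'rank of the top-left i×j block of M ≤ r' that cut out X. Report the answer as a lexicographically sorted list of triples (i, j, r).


Recovering R(i,j) via the rank-extension bound from the 21 conditions:

  R[1]: 0 | 0 | 0 | 0 | 1 | 1 | 1 | 1 | 1 | 1
  R[2]: 0 | 0 | 0 | 0 | 1 | 1 | 2 | 2 | 2 | 2
  R[3]: 0 | 0 | 0 | 0 | 1 | 1 | 2 | 2 | 2 | 3
  R[4]: 0 | 0 | 0 | 0 | 1 | 2 | 3 | 3 | 3 | 4
  R[5]: 1 | 1 | 1 | 1 | 2 | 3 | 4 | 4 | 4 | 5
  R[6]: 1 | 1 | 2 | 2 | 3 | 4 | 5 | 5 | 5 | 6
  R[7]: 1 | 1 | 2 | 3 | 4 | 5 | 6 | 6 | 6 | 7
  R[8]: 1 | 2 | 3 | 4 | 5 | 6 | 7 | 7 | 7 | 8
  R[9]: 1 | 2 | 3 | 4 | 5 | 6 | 7 | 7 | 8 | 9
  R[10]: 1 | 2 | 3 | 4 | 5 | 6 | 7 | 8 | 9 | 10

second differences of R give the permutation w = (5, 7, 10, 6, 1, 3, 4, 2, 9, 8).

Fulton essential set (5 of the 23 Rothe cells):

[(3, 6, 1), (3, 9, 2), (4, 4, 0), (7, 2, 1), (9, 8, 7)]
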